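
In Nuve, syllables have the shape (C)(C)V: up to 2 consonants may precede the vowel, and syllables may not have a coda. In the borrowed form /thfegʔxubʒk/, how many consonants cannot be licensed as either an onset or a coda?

Syllabifying with onset maximization leaves /t/, /g/, /b/, /ʒ/, /k/ stranded (no codas are permitted; onsets may contain at most 2 consonants).

5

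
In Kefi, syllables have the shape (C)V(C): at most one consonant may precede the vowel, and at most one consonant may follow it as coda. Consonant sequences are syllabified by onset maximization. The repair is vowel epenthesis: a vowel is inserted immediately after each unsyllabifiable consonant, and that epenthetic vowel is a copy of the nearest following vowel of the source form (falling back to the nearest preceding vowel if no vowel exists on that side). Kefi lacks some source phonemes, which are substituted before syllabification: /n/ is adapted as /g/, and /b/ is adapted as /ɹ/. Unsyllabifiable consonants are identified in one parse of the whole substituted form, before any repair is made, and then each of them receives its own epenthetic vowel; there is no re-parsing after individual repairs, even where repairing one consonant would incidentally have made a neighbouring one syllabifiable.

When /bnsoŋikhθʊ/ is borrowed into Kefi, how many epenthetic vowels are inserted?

3

After substitution the input is /ɹgsoŋikhθʊ/.
The unsyllabifiable consonants are /ɹ/, /g/, /h/; each receives one epenthetic vowel.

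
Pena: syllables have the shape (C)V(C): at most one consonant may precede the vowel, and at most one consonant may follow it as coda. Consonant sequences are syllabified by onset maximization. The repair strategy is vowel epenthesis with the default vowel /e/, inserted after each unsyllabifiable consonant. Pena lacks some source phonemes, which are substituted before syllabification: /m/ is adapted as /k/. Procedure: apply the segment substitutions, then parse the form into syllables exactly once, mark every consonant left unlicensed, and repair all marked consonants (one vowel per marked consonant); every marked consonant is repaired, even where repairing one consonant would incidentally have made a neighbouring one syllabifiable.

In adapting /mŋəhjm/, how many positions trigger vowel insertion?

After substitution the input is /kŋəhjk/.
The unsyllabifiable consonants are /k/, /j/, /k/; each receives one epenthetic vowel.

3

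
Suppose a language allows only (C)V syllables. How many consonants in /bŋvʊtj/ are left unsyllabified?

Syllabifying with onset maximization leaves /b/, /ŋ/, /t/, /j/ stranded (no codas are permitted; onsets are limited to one consonant).

4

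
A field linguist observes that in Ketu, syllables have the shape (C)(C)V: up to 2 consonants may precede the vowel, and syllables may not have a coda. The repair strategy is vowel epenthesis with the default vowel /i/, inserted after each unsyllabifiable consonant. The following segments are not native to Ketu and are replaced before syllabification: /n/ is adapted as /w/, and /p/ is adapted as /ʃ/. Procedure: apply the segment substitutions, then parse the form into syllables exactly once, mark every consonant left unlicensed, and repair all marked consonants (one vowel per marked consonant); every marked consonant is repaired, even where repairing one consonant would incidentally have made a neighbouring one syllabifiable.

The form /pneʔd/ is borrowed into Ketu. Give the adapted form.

ʃweʔidi

Substitution: /p/ → /ʃ/, /n/ → /w/, giving /ʃweʔd/.
The consonants /ʔ/, /d/ cannot be parsed into a legal (C)(C)V syllable (no codas are permitted; onsets may contain at most 2 consonants).
Epenthesis after each stranded consonant: /ʔ/ → /ʔi/, /d/ → /di/.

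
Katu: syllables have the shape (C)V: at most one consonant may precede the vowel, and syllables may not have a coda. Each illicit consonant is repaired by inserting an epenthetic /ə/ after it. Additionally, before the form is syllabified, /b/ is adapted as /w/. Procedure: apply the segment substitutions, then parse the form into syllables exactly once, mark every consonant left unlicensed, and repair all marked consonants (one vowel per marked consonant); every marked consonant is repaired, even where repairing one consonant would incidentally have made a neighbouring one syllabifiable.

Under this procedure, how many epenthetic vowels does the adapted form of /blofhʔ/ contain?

After substitution the input is /wlofhʔ/.
The unsyllabifiable consonants are /w/, /f/, /h/, /ʔ/; each receives one epenthetic vowel.

4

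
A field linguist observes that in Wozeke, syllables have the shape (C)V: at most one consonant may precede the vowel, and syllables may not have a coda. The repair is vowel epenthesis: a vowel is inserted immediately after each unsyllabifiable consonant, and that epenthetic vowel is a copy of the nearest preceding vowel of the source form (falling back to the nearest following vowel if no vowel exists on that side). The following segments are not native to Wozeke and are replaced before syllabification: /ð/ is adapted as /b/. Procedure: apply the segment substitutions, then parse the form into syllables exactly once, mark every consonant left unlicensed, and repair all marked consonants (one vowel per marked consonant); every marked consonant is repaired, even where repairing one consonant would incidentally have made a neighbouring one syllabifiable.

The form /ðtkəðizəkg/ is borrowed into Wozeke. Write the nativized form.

Substitution: /ð/ → /b/, giving /btkəbizəkg/.
Under (C)V, the unsyllabifiable consonants are /b/, /t/, /k/, /g/ (no codas are permitted; onsets are limited to one consonant).
Epenthesis after each stranded consonant: /b/ → /bə/, /t/ → /tə/, /k/ → /kə/, /g/ → /gə/.

bətəkəbizəkəgə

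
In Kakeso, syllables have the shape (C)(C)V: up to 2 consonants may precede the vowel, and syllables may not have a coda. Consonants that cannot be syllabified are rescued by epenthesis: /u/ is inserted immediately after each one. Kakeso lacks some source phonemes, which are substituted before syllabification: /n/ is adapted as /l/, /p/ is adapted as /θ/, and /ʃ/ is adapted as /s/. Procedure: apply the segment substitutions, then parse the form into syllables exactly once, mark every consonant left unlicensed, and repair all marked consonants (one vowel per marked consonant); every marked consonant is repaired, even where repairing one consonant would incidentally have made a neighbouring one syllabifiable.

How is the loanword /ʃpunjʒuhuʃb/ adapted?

Substitution: /ʃ/ → /s/, /p/ → /θ/, /n/ → /l/, giving /sθuljʒuhusb/.
Syllabifying with onset maximization leaves /l/, /s/, /b/ stranded (no codas are permitted; onsets may contain at most 2 consonants).
Epenthesis after each stranded consonant: /l/ → /lu/, /s/ → /su/, /b/ → /bu/.

sθulujʒuhusubu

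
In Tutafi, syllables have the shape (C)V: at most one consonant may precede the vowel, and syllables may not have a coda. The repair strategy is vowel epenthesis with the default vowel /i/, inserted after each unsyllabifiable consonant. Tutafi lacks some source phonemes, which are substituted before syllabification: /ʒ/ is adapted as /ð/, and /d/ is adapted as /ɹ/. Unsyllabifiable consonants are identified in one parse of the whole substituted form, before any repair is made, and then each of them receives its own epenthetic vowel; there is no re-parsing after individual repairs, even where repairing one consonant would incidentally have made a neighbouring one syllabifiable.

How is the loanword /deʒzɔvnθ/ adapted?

ɹeðizɔviniθi

Substitution: /d/ → /ɹ/, /ʒ/ → /ð/, giving /ɹeðzɔvnθ/.
Under (C)V, the unsyllabifiable consonants are /ð/, /v/, /n/, /θ/ (no codas are permitted; onsets are limited to one consonant).
Epenthesis after each stranded consonant: /ð/ → /ði/, /v/ → /vi/, /n/ → /ni/, /θ/ → /θi/.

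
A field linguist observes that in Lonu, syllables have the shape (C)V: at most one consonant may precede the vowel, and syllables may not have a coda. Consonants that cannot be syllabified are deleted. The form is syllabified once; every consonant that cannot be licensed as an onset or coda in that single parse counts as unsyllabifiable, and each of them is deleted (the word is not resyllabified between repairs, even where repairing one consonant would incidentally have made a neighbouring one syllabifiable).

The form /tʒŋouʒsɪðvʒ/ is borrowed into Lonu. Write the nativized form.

Under (C)V, the unsyllabifiable consonants are /t/, /ʒ/, /ʒ/, /ð/, /v/, /ʒ/ (no codas are permitted; onsets are limited to one consonant).
Deletion applies to /t/, /ʒ/, /ʒ/, /ð/, /v/, /ʒ/.

ŋousɪ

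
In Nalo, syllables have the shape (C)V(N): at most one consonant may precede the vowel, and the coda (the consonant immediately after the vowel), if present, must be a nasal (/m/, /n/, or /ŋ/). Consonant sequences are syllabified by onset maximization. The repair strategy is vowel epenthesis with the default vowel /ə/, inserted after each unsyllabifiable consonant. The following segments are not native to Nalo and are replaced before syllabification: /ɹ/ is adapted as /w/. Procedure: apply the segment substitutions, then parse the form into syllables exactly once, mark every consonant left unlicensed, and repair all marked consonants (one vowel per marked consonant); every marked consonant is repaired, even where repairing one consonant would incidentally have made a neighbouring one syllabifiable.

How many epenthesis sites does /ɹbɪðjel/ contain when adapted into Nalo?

After substitution the input is /wbɪðjel/.
The unsyllabifiable consonants are /w/, /ð/, /l/; each receives one epenthetic vowel.

3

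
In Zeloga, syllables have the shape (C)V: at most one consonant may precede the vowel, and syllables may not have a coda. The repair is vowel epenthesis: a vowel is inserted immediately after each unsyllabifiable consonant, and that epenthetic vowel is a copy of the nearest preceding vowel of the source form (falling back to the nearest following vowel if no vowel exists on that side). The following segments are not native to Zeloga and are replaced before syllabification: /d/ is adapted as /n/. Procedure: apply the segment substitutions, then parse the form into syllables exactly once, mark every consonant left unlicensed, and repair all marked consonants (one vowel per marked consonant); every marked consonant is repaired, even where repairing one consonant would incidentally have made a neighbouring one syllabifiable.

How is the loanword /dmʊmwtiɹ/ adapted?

Substitution: /d/ → /n/, giving /nmʊmwtiɹ/.
Under (C)V, the unsyllabifiable consonants are /n/, /m/, /w/, /ɹ/ (no codas are permitted; onsets are limited to one consonant).
Inserting the epenthetic vowel yields /n/ → /nʊ/, /m/ → /mʊ/, /w/ → /wʊ/, /ɹ/ → /ɹi/.

nʊmʊmʊwʊtiɹi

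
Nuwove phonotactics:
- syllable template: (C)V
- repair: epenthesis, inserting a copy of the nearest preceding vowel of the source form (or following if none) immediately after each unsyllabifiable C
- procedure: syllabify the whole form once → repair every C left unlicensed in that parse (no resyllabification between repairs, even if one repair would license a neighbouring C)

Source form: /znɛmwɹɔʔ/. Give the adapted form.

Syllabifying with onset maximization leaves /z/, /m/, /w/, /ʔ/ stranded (no codas are permitted; onsets are limited to one consonant).
Inserting the epenthetic vowel yields /z/ → /zɛ/, /m/ → /mɛ/, /w/ → /wɛ/, /ʔ/ → /ʔɔ/.

zɛnɛmɛwɛɹɔʔɔ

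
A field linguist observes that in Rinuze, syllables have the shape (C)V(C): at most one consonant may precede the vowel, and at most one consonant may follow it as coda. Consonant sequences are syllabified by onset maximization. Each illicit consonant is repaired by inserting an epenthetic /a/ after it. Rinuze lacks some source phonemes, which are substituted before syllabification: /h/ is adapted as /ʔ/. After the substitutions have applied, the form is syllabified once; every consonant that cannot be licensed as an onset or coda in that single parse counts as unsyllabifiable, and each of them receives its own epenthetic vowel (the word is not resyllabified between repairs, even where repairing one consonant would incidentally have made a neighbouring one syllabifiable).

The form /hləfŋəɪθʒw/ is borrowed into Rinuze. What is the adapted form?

ʔaləfŋəɪθʒawa

Substitution: /h/ → /ʔ/, giving /ʔləfŋəɪθʒw/.
Under (C)V(C), the unsyllabifiable consonants are /ʔ/, /ʒ/, /w/ (at most one coda consonant is licensed; onsets are limited to one consonant).
Each unlicensed consonant becomes the onset of a new syllable: /ʔ/ → /ʔa/, /ʒ/ → /ʒa/, /w/ → /wa/.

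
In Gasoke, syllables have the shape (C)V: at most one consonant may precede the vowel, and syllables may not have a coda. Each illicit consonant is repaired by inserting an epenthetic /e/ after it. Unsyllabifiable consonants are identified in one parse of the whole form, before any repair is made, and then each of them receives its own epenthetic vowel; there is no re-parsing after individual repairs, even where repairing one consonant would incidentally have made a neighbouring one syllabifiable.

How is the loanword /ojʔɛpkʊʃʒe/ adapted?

ojeʔɛpekʊʃeʒe

The consonants /j/, /p/, /ʃ/ cannot be parsed into a legal (C)V syllable (no codas are permitted; onsets are limited to one consonant).
Epenthesis after each stranded consonant: /j/ → /je/, /p/ → /pe/, /ʃ/ → /ʃe/.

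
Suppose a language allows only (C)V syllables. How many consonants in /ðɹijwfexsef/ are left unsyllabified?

Under (C)V, the unsyllabifiable consonants are /ð/, /j/, /w/, /x/, /f/ (no codas are permitted; onsets are limited to one consonant).

5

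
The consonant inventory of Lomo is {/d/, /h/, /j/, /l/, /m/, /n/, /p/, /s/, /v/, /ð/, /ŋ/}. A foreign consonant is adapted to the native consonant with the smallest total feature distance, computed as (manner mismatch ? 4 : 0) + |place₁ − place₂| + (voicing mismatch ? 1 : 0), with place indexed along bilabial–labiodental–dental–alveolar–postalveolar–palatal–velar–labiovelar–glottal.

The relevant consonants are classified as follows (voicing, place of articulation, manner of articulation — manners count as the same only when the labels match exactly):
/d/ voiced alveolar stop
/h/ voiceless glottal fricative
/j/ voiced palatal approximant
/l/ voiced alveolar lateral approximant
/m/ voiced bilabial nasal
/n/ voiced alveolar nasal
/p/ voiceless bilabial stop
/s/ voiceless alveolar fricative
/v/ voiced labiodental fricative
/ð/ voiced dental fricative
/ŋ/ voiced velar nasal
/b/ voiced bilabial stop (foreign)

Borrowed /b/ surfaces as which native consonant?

p

/p/ is closest: same manner (stop), place distance 0 (bilabial→bilabial), voicing differs (+1); total 1. Next closest is /d/ at distance 3.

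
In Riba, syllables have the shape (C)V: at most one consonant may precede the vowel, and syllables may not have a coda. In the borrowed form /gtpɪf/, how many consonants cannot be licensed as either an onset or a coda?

The consonants /g/, /t/, /f/ cannot be parsed into a legal (C)V syllable (no codas are permitted; onsets are limited to one consonant).

3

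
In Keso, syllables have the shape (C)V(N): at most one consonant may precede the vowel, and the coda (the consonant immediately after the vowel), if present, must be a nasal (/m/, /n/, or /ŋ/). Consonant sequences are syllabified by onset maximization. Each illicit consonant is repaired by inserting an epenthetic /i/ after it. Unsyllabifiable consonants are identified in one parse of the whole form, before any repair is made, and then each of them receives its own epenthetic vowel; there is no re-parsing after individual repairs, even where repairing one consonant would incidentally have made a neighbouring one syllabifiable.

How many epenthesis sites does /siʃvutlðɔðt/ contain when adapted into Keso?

The unsyllabifiable consonants are /ʃ/, /t/, /l/, /ð/, /t/; each receives one epenthetic vowel.

5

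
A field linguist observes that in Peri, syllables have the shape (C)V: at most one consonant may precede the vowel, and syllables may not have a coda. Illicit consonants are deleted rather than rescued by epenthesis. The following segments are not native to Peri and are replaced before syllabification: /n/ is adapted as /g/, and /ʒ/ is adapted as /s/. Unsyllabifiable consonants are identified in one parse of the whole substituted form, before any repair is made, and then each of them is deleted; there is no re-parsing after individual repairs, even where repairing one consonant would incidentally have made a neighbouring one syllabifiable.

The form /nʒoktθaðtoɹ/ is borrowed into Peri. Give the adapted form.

soθato

Substitution: /n/ → /g/, /ʒ/ → /s/, giving /gsoktθaðtoɹ/.
Under (C)V, the unsyllabifiable consonants are /g/, /k/, /t/, /ð/, /ɹ/ (no codas are permitted; onsets are limited to one consonant).
Each unlicensed consonant is deleted: /g/, /k/, /t/, /ð/, /ɹ/.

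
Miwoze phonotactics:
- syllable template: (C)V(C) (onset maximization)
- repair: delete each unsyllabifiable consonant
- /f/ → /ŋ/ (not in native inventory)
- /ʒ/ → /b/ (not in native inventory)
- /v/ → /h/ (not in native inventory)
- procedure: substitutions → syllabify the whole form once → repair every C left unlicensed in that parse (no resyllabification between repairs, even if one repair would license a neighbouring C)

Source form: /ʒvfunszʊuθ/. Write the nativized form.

ŋunzʊuθ

Substitution: /ʒ/ → /b/, /v/ → /h/, /f/ → /ŋ/, giving /bhŋunszʊuθ/.
Syllabifying with onset maximization leaves /b/, /h/, /s/ stranded (at most one coda consonant is licensed; onsets are limited to one consonant).
Each unlicensed consonant is deleted: /b/, /h/, /s/.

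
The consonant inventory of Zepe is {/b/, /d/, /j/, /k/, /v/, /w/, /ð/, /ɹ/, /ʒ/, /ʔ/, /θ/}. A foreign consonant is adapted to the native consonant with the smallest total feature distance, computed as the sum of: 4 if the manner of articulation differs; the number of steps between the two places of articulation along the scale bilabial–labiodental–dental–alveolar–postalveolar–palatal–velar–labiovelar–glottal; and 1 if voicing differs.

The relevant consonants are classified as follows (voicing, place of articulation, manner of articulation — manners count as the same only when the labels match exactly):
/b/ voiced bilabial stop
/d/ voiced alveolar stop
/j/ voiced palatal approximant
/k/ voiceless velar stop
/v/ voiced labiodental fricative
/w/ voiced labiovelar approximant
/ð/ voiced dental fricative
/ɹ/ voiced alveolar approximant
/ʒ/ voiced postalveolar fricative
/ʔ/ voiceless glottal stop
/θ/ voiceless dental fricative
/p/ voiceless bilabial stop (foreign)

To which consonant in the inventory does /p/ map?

/b/ is closest: same manner (stop), place distance 0 (bilabial→bilabial), voicing differs (+1); total 1. Next closest is /d/ at distance 4.

b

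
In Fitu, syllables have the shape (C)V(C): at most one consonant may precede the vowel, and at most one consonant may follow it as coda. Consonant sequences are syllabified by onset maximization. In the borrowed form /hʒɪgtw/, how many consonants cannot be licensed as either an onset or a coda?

Under (C)V(C), the unsyllabifiable consonants are /h/, /t/, /w/ (at most one coda consonant is licensed; onsets are limited to one consonant).

3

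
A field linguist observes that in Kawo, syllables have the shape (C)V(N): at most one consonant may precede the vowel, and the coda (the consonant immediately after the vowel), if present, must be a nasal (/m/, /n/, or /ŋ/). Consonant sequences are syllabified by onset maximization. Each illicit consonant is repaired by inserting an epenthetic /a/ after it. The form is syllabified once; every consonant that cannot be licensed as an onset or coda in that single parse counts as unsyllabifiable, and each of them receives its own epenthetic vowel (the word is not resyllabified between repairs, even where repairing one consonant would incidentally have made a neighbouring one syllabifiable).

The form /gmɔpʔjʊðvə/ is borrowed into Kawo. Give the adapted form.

Syllabifying with onset maximization leaves /g/, /p/, /ʔ/, /ð/ stranded (only a nasal (/m/, /n/, or /ŋ/) is licensed in coda position; onsets are limited to one consonant).
Epenthesis after each stranded consonant: /g/ → /ga/, /p/ → /pa/, /ʔ/ → /ʔa/, /ð/ → /ða/.

gamɔpaʔajʊðavə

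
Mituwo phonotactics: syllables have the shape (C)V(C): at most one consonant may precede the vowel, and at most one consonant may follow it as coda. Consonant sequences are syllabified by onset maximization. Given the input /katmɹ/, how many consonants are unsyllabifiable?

2

Under (C)V(C), the unsyllabifiable consonants are /m/, /ɹ/ (at most one coda consonant is licensed; onsets are limited to one consonant).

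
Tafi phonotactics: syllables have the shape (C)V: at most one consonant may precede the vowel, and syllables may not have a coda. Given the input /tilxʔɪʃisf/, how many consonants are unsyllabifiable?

4

The consonants /l/, /x/, /s/, /f/ cannot be parsed into a legal (C)V syllable (no codas are permitted; onsets are limited to one consonant).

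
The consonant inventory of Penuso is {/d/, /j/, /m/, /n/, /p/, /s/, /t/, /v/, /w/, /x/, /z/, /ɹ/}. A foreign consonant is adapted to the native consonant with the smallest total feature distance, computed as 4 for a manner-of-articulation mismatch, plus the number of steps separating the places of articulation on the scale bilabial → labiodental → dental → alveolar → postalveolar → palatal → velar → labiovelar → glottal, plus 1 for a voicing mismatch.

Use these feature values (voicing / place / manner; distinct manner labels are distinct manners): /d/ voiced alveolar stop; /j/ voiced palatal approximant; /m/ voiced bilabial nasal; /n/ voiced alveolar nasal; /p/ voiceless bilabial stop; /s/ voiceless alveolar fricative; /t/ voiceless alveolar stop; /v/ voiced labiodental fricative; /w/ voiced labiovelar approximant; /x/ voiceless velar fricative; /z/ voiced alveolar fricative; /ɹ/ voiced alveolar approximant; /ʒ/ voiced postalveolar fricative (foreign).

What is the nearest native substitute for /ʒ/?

z

/z/ is closest: same manner (fricative), place distance 1 (postalveolar→alveolar), same voicing; total 1. Next closest is /s/ at distance 2.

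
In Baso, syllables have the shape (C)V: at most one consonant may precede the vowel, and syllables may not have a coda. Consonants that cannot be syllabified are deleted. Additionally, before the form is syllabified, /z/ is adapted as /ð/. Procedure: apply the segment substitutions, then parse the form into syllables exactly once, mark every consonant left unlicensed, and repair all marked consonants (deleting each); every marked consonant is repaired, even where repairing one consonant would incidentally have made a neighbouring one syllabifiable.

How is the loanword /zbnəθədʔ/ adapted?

Substitution: /z/ → /ð/, giving /ðbnəθədʔ/.
The consonants /ð/, /b/, /d/, /ʔ/ cannot be parsed into a legal (C)V syllable (no codas are permitted; onsets are limited to one consonant).
Each unlicensed consonant is deleted: /ð/, /b/, /d/, /ʔ/.

nəθə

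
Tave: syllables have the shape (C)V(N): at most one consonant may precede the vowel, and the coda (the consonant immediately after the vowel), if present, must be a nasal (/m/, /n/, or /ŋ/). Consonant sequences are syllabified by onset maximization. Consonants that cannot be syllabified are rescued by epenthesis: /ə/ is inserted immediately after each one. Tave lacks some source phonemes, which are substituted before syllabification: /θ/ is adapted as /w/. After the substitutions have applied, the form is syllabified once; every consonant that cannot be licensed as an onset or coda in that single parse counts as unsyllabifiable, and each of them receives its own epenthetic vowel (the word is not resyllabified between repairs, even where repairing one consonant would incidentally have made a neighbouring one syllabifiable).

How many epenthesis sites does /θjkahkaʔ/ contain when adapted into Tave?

4

After substitution the input is /wjkahkaʔ/.
The unsyllabifiable consonants are /w/, /j/, /h/, /ʔ/; each receives one epenthetic vowel.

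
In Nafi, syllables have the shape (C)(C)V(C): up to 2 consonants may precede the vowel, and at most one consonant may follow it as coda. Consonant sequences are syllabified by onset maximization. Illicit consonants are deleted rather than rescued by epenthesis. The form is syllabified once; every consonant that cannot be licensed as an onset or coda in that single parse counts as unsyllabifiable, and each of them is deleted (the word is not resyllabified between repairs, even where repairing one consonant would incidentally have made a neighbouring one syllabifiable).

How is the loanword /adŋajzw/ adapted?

adŋaj

Syllabifying with onset maximization leaves /z/, /w/ stranded (at most one coda consonant is licensed; onsets may contain at most 2 consonants).
Deleting the stranded consonants removes /z/, /w/.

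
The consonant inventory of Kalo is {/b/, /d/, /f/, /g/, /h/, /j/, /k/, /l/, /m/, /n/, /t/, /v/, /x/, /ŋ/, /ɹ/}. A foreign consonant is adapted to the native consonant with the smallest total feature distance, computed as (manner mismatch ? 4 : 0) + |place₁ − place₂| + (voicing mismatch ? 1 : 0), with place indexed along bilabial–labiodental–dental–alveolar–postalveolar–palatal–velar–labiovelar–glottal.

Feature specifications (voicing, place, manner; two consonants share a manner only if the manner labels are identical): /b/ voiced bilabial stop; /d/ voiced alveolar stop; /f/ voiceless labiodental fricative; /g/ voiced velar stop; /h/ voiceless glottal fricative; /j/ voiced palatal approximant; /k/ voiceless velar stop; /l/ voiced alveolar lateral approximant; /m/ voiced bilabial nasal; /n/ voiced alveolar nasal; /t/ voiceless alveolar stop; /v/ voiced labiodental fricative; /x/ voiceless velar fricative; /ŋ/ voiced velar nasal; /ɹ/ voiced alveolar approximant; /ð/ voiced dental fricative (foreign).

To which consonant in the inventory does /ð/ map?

/v/ is closest: same manner (fricative), place distance 1 (dental→labiodental), same voicing; total 1. Next closest is /f/ at distance 2.

v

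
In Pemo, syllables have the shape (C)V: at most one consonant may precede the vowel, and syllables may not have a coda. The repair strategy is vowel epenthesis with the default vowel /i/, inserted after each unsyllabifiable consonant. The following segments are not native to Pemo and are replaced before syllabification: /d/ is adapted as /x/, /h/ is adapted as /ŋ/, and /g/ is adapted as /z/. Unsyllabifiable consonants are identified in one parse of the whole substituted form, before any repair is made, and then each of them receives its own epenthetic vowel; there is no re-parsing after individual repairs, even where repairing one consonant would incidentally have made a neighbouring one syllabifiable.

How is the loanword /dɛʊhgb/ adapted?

xɛʊŋizibi

Substitution: /d/ → /x/, /h/ → /ŋ/, /g/ → /z/, giving /xɛʊŋzb/.
The consonants /ŋ/, /z/, /b/ cannot be parsed into a legal (C)V syllable (no codas are permitted; onsets are limited to one consonant).
Inserting the epenthetic vowel yields /ŋ/ → /ŋi/, /z/ → /zi/, /b/ → /bi/.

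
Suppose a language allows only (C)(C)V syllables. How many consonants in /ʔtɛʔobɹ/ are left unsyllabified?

Syllabifying with onset maximization leaves /b/, /ɹ/ stranded (no codas are permitted; onsets may contain at most 2 consonants).

2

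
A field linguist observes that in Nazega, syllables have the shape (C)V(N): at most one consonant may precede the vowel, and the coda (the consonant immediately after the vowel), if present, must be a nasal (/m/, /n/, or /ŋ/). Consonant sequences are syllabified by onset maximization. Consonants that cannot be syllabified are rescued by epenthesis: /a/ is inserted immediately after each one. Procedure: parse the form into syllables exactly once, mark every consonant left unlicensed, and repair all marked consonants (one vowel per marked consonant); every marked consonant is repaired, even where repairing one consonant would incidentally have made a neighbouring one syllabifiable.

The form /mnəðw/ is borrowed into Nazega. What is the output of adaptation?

The consonants /m/, /ð/, /w/ cannot be parsed into a legal (C)V(N) syllable (only a nasal (/m/, /n/, or /ŋ/) is licensed in coda position; onsets are limited to one consonant).
Inserting the epenthetic vowel yields /m/ → /ma/, /ð/ → /ða/, /w/ → /wa/.

manəðawa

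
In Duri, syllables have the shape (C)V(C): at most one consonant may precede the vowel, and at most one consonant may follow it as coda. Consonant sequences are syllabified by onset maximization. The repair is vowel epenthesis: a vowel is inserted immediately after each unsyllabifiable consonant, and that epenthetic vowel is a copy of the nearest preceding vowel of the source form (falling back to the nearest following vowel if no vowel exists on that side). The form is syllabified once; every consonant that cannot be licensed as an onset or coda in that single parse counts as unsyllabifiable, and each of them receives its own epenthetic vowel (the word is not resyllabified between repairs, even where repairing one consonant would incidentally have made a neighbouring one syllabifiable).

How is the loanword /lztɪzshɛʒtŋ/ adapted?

lɪzɪtɪzsɪhɛʒtɛŋɛ

Syllabifying with onset maximization leaves /l/, /z/, /s/, /t/, /ŋ/ stranded (at most one coda consonant is licensed; onsets are limited to one consonant).
Inserting the epenthetic vowel yields /l/ → /lɪ/, /z/ → /zɪ/, /s/ → /sɪ/, /t/ → /tɛ/, /ŋ/ → /ŋɛ/.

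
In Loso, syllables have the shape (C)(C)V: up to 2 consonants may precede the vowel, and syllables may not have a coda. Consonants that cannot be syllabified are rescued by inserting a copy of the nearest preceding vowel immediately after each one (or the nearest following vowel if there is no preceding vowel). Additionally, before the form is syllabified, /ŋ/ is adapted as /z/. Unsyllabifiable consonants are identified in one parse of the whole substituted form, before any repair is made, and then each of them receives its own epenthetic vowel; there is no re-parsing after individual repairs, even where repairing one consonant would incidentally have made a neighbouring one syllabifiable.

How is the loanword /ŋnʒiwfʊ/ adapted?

Substitution: /ŋ/ → /z/, giving /znʒiwfʊ/.
Under (C)(C)V, the unsyllabifiable consonants are /z/ (no codas are permitted; onsets may contain at most 2 consonants).
Inserting the epenthetic vowel yields /z/ → /zi/.

zinʒiwfʊ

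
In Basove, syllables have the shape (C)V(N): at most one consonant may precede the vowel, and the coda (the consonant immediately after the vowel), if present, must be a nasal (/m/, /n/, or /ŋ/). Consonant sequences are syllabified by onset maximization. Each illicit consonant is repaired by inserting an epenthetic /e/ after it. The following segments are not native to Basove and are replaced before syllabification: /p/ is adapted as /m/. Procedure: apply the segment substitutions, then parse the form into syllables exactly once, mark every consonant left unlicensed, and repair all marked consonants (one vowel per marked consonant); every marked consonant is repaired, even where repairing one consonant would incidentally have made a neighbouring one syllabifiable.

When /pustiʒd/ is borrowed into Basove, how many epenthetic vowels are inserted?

After substitution the input is /mustiʒd/.
The unsyllabifiable consonants are /s/, /ʒ/, /d/; each receives one epenthetic vowel.

3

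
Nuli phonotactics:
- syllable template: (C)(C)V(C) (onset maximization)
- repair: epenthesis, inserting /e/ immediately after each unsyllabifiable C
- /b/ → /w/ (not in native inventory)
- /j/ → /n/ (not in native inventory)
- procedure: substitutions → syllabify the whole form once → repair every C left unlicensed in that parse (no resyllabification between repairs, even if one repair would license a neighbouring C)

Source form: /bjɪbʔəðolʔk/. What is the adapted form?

Substitution: /b/ → /w/, /j/ → /n/, giving /wnɪwʔəðolʔk/.
The consonants /ʔ/, /k/ cannot be parsed into a legal (C)(C)V(C) syllable (at most one coda consonant is licensed; onsets may contain at most 2 consonants).
Each unlicensed consonant becomes the onset of a new syllable: /ʔ/ → /ʔe/, /k/ → /ke/.

wnɪwʔəðolʔeke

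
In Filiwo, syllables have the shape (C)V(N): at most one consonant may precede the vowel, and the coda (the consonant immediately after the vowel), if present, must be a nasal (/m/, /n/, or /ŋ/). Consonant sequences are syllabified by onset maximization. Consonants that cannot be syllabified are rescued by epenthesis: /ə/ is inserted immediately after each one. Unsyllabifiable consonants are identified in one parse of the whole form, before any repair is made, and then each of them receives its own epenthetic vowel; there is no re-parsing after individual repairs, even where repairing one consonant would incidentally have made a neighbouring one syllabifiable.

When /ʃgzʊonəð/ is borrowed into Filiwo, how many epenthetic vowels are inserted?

3

The unsyllabifiable consonants are /ʃ/, /g/, /ð/; each receives one epenthetic vowel.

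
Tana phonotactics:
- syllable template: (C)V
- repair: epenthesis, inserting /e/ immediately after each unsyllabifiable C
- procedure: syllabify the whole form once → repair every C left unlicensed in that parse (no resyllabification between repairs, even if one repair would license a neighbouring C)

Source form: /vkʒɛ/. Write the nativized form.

Under (C)V, the unsyllabifiable consonants are /v/, /k/ (no codas are permitted; onsets are limited to one consonant).
Epenthesis after each stranded consonant: /v/ → /ve/, /k/ → /ke/.

vekeʒɛ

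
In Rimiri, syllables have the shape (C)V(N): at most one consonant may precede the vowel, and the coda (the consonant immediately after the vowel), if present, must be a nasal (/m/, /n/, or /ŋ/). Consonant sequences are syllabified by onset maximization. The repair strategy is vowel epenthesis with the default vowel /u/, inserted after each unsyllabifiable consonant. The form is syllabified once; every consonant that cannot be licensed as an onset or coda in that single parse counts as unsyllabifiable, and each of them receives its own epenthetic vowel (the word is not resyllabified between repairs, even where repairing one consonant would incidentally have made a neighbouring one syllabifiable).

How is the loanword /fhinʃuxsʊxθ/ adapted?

Syllabifying with onset maximization leaves /f/, /x/, /x/, /θ/ stranded (only a nasal (/m/, /n/, or /ŋ/) is licensed in coda position; onsets are limited to one consonant).
Each unlicensed consonant becomes the onset of a new syllable: /f/ → /fu/, /x/ → /xu/, /x/ → /xu/, /θ/ → /θu/.

fuhinʃuxusʊxuθu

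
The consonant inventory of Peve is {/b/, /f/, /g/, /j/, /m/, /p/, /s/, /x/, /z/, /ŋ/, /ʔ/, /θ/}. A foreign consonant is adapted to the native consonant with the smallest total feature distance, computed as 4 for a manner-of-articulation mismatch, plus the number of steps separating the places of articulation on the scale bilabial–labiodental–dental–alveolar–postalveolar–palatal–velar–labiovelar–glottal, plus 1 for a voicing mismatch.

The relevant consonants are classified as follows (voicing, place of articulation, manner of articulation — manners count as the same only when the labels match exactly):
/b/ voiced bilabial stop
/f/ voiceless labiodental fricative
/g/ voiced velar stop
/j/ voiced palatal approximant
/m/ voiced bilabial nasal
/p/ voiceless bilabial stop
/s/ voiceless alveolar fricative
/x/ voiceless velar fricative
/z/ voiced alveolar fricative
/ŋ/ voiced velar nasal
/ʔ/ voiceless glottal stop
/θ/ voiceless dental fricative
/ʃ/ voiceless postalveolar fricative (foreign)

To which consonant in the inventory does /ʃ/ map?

/s/ is closest: same manner (fricative), place distance 1 (postalveolar→alveolar), same voicing; total 1. Next closest is /x/ at distance 2.

s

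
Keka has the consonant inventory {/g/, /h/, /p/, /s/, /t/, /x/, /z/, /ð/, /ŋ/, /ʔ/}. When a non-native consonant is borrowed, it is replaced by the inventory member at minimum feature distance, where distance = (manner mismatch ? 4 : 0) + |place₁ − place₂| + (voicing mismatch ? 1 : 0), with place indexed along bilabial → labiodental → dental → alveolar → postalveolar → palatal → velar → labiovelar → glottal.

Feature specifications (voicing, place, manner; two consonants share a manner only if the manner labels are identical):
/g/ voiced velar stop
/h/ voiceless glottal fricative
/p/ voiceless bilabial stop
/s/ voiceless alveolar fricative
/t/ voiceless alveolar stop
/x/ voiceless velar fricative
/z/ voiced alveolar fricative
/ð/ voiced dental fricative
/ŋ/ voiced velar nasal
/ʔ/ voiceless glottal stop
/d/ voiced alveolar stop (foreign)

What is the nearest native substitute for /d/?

t

/t/ is closest: same manner (stop), place distance 0 (alveolar→alveolar), voicing differs (+1); total 1. Next closest is /g/ at distance 3.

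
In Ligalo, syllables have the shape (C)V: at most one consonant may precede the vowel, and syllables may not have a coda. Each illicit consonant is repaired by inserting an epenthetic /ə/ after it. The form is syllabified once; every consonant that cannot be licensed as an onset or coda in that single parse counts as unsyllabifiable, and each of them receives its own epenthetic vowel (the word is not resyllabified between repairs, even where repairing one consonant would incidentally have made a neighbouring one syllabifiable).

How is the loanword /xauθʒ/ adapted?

Under (C)V, the unsyllabifiable consonants are /θ/, /ʒ/ (no codas are permitted; onsets are limited to one consonant).
Epenthesis after each stranded consonant: /θ/ → /θə/, /ʒ/ → /ʒə/.

xauθəʒə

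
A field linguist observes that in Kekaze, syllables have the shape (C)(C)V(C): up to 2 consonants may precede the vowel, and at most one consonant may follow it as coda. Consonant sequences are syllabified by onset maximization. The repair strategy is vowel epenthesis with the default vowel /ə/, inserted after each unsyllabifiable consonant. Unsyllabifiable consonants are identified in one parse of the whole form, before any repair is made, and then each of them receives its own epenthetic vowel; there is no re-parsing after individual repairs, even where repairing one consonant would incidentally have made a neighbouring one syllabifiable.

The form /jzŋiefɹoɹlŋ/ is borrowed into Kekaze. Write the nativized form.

Under (C)(C)V(C), the unsyllabifiable consonants are /j/, /l/, /ŋ/ (at most one coda consonant is licensed; onsets may contain at most 2 consonants).
Epenthesis after each stranded consonant: /j/ → /jə/, /l/ → /lə/, /ŋ/ → /ŋə/.

jəzŋiefɹoɹləŋə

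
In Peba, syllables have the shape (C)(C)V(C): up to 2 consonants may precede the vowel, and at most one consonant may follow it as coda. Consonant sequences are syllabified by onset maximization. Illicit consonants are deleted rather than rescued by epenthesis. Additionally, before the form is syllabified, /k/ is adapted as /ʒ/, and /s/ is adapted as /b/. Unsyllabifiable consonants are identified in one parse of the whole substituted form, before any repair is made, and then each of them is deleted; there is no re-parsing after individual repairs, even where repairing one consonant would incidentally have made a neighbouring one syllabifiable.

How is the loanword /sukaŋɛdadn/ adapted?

Substitution: /s/ → /b/, /k/ → /ʒ/, giving /buʒaŋɛdadn/.
Under (C)(C)V(C), the unsyllabifiable consonants are /n/ (at most one coda consonant is licensed; onsets may contain at most 2 consonants).
Deletion applies to /n/.

buʒaŋɛdad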